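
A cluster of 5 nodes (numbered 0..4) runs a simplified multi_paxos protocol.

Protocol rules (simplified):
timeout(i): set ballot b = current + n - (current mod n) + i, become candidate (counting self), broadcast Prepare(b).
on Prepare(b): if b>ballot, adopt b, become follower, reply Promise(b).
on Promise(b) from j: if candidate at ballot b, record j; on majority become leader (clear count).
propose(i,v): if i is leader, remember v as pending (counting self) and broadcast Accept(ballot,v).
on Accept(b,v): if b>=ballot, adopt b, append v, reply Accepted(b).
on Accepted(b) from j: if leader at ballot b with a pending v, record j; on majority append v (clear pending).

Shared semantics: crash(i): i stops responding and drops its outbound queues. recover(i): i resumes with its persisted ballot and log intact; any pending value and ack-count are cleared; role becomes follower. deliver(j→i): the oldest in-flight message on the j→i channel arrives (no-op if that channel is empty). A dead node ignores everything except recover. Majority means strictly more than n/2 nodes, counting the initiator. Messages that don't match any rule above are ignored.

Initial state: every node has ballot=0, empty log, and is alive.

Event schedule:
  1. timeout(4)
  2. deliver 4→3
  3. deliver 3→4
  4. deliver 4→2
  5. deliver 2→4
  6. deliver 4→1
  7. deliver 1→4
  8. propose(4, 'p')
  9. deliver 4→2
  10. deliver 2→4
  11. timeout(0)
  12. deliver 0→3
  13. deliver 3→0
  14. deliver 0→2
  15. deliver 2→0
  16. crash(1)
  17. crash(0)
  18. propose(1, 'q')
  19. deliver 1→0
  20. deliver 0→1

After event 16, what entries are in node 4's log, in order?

1. timeout(4):  <4:cand b9 ->
2. deliver 4→3:  <3:foll b9 ->
3. deliver 3→4:  nop
4. deliver 4→2:  <2:foll b9 ->
5. deliver 2→4:  <4:lead b9 ->
6. deliver 4→1:  <1:foll b9 ->
7. deliver 1→4:  nop
8. propose(4,'p'):  nop
9. deliver 4→2:  <2:foll b9 p>
10. deliver 2→4:  nop
11. timeout(0):  <0:cand b5 ->
12. deliver 0→3:  nop
13. deliver 3→0:  nop
14. deliver 0→2:  nop
15. deliver 2→0:  nop
16. crash(1):  <1:✗foll b9 ->

empty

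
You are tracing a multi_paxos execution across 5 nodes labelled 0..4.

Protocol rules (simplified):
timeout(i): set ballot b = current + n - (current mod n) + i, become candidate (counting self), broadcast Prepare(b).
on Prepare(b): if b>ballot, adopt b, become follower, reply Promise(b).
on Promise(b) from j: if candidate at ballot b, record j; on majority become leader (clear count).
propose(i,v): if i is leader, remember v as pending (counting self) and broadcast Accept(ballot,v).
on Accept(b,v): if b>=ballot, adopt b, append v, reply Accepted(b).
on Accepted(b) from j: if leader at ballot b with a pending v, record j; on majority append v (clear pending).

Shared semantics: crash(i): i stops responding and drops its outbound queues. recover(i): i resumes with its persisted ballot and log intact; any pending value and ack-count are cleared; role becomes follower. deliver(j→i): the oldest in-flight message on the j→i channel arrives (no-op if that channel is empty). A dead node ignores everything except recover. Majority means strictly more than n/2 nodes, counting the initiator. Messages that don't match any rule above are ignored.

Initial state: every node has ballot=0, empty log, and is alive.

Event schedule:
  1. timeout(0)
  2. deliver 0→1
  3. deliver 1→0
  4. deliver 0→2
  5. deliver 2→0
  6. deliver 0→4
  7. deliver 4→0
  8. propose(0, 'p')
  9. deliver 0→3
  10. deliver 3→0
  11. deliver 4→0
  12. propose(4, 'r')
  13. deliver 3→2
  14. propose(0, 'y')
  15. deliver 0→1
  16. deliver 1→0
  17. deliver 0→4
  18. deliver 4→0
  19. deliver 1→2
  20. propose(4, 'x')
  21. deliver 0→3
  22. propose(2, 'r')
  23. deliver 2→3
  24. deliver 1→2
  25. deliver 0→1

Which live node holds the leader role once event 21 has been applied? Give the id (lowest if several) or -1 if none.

0

1. timeout(0):  <0:cand b5 ->
2. deliver 0→1:  <1:foll b5 ->
3. deliver 1→0:  nop
4. deliver 0→2:  <2:foll b5 ->
5. deliver 2→0:  <0:lead b5 ->
6. deliver 0→4:  <4:foll b5 ->
7. deliver 4→0:  nop
8. propose(0,'p'):  nop
9. deliver 0→3:  <3:foll b5 ->
10. deliver 3→0:  nop
11. deliver 4→0:  nop
12. propose(4,'r'):  nop
13. deliver 3→2:  nop
14. propose(0,'y'):  nop
15. deliver 0→1:  <1:foll b5 p>
16. deliver 1→0:  nop
17. deliver 0→4:  <4:foll b5 p>
18. deliver 4→0:  <0:lead b5 y>
19. deliver 1→2:  nop
20. propose(4,'x'):  nop
21. deliver 0→3:  <3:foll b5 p>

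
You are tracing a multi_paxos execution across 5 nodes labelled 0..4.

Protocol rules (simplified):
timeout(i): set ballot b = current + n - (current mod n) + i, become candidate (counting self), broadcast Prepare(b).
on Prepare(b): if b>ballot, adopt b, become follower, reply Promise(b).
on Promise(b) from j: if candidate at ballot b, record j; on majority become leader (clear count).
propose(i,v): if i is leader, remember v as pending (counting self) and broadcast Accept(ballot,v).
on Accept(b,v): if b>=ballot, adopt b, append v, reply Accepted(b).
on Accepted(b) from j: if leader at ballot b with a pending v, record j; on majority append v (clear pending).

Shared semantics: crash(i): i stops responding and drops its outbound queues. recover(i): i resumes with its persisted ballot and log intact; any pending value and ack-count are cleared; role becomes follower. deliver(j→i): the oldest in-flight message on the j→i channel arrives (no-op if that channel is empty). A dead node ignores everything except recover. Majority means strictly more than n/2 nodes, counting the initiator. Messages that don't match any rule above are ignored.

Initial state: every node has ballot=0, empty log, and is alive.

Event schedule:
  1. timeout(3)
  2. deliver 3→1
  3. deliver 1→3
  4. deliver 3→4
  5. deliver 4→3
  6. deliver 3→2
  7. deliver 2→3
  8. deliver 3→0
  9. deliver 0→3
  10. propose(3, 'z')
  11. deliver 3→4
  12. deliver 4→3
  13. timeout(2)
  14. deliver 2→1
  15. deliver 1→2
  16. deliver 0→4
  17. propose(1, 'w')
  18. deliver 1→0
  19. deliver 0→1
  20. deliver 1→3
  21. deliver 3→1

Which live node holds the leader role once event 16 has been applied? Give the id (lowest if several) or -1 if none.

after 1 — timeout(3): n3:cand/b8/[-]
after 2 — deliver 3→1: n1:foll/b8/[-]
after 3 — deliver 1→3: ·
after 4 — deliver 3→4: n4:foll/b8/[-]
after 5 — deliver 4→3: n3:lead/b8/[-]
after 6 — deliver 3→2: n2:foll/b8/[-]
after 7 — deliver 2→3: ·
after 8 — deliver 3→0: n0:foll/b8/[-]
after 9 — deliver 0→3: ·
after 10 — propose(3,'z'): ·
after 11 — deliver 3→4: n4:foll/b8/[z]
after 12 — deliver 4→3: ·
after 13 — timeout(2): n2:cand/b12/[-]
after 14 — deliver 2→1: n1:foll/b12/[-]
after 15 — deliver 1→2: ·
after 16 — deliver 0→4: ·

3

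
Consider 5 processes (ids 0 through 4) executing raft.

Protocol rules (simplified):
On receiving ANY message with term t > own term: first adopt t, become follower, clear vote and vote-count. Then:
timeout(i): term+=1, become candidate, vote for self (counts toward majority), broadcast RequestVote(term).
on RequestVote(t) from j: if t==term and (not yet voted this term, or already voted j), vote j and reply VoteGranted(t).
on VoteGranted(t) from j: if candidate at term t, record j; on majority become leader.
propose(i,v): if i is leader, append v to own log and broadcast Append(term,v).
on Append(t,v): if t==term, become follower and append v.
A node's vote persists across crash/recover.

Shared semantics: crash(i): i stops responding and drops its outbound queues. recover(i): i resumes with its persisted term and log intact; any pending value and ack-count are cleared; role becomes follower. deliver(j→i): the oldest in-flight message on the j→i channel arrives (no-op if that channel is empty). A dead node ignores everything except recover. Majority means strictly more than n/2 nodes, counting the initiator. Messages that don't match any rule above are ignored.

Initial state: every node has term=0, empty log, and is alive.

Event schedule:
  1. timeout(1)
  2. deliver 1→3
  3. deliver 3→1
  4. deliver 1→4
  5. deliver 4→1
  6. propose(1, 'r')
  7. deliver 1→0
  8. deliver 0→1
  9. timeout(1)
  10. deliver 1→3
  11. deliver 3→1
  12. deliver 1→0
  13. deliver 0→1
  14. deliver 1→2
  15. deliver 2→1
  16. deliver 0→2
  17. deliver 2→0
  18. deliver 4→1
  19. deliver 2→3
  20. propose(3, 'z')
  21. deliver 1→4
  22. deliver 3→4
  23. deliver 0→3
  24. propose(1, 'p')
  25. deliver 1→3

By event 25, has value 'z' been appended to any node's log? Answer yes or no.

e1 timeout(1): 1[cand,t=1,-]
e2 deliver 1→3: 3[foll,t=1,-]
e3 deliver 3→1: ·
e4 deliver 1→4: 4[foll,t=1,-]
e5 deliver 4→1: 1[lead,t=1,-]
e6 propose(1,'r'): 1[lead,t=1,r]
e7 deliver 1→0: 0[foll,t=1,-]
e8 deliver 0→1: ·
e9 timeout(1): 1[cand,t=2,r]
e10 deliver 1→3: 3[foll,t=1,r]
e11 deliver 3→1: ·
e12 deliver 1→0: 0[foll,t=1,r]
e13 deliver 0→1: ·
e14 deliver 1→2: 2[foll,t=1,-]
e15 deliver 2→1: ·
e16 deliver 0→2: ·
e17 deliver 2→0: ·
e18 deliver 4→1: ·
e19 deliver 2→3: ·
e20 propose(3,'z'): ·
e21 deliver 1→4: 4[foll,t=1,r]
e22 deliver 3→4: ·
e23 deliver 0→3: ·
e24 propose(1,'p'): ·
e25 deliver 1→3: 3[foll,t=2,r]

no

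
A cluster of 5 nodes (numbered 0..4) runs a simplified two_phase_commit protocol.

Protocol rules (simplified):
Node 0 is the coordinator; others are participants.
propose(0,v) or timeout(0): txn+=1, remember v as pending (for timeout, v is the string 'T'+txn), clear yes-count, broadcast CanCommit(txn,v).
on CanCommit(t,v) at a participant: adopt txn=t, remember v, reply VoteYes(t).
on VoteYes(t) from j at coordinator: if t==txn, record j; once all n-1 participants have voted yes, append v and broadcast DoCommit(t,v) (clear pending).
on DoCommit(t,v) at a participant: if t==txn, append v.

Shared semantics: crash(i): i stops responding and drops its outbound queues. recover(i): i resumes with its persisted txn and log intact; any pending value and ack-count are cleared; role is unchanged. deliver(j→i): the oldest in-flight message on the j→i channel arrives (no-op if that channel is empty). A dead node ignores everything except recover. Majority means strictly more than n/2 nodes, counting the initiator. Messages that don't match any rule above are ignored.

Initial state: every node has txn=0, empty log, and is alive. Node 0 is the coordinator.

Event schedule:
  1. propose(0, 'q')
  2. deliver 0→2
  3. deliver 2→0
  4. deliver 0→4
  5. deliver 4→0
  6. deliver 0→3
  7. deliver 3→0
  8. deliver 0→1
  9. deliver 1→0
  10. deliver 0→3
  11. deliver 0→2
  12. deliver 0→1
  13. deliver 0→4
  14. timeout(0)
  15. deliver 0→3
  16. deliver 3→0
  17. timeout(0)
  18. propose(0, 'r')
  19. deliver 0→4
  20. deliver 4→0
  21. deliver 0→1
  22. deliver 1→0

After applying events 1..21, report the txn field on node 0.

4

e1 propose(0,'q'): 0[coor,t=1,-]
e2 deliver 0→2: 2[part,t=1,-]
e3 deliver 2→0: ·
e4 deliver 0→4: 4[part,t=1,-]
e5 deliver 4→0: ·
e6 deliver 0→3: 3[part,t=1,-]
e7 deliver 3→0: ·
e8 deliver 0→1: 1[part,t=1,-]
e9 deliver 1→0: 0[coor,t=1,q]
e10 deliver 0→3: 3[part,t=1,q]
e11 deliver 0→2: 2[part,t=1,q]
e12 deliver 0→1: 1[part,t=1,q]
e13 deliver 0→4: 4[part,t=1,q]
e14 timeout(0): 0[coor,t=2,q]
e15 deliver 0→3: 3[part,t=2,q]
e16 deliver 3→0: ·
e17 timeout(0): 0[coor,t=3,q]
e18 propose(0,'r'): 0[coor,t=4,q]
e19 deliver 0→4: 4[part,t=2,q]
e20 deliver 4→0: ·
e21 deliver 0→1: 1[part,t=2,q]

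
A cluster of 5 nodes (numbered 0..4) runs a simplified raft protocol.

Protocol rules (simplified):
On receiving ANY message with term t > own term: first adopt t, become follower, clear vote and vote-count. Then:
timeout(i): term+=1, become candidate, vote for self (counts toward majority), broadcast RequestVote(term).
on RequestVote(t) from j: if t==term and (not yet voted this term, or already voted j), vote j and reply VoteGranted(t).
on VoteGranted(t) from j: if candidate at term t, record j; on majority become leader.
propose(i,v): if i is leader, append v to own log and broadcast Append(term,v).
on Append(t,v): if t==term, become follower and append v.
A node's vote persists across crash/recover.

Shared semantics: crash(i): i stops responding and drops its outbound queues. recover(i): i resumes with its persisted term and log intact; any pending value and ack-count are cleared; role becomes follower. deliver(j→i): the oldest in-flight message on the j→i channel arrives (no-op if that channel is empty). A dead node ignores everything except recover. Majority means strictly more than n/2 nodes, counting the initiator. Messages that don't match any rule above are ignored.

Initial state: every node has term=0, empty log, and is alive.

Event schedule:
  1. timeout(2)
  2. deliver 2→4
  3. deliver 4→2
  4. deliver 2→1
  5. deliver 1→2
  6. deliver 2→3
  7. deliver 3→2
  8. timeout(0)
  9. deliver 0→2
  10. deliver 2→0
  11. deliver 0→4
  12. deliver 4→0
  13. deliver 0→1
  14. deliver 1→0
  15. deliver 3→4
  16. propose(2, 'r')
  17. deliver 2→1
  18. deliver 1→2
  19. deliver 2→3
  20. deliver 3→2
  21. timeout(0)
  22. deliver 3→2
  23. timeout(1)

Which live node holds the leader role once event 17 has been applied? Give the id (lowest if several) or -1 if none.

2

step 1 timeout(2): 2={cand,t=1,log=-}
step 2 deliver 2→4: 4={foll,t=1,log=-}
step 3 deliver 4→2: —
step 4 deliver 2→1: 1={foll,t=1,log=-}
step 5 deliver 1→2: 2={lead,t=1,log=-}
step 6 deliver 2→3: 3={foll,t=1,log=-}
step 7 deliver 3→2: —
step 8 timeout(0): 0={cand,t=1,log=-}
step 9 deliver 0→2: —
step 10 deliver 2→0: —
step 11 deliver 0→4: —
step 12 deliver 4→0: —
step 13 deliver 0→1: —
step 14 deliver 1→0: —
step 15 deliver 3→4: —
step 16 propose(2,'r'): 2={lead,t=1,log=r}
step 17 deliver 2→1: 1={foll,t=1,log=r}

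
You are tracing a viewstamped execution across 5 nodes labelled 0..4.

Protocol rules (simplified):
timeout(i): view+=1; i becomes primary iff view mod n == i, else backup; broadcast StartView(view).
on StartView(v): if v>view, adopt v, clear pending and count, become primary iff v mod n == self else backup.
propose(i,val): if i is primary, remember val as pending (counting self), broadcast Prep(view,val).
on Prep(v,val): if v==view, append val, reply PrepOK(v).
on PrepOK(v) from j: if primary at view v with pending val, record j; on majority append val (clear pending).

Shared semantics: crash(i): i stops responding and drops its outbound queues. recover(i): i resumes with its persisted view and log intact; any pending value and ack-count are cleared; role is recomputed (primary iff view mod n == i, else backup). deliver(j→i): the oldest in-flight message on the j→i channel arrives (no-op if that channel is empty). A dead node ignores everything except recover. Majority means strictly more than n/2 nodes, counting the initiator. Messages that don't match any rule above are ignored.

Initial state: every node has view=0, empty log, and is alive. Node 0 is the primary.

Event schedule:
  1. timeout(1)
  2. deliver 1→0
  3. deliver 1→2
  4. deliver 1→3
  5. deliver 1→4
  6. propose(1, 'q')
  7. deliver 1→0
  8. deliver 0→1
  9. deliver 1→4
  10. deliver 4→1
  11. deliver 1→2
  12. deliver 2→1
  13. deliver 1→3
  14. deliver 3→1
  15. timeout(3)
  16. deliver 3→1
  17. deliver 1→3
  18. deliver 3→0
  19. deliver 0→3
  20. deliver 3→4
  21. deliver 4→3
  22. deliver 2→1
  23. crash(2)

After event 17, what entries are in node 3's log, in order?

q

[1] timeout(1) → N1(prim v1 [-])
[2] deliver 1→0 → N0(back v1 [-])
[3] deliver 1→2 → N2(back v1 [-])
[4] deliver 1→3 → N3(back v1 [-])
[5] deliver 1→4 → N4(back v1 [-])
[6] propose(1,'q') → ∅
[7] deliver 1→0 → N0(back v1 [q])
[8] deliver 0→1 → ∅
[9] deliver 1→4 → N4(back v1 [q])
[10] deliver 4→1 → N1(prim v1 [q])
[11] deliver 1→2 → N2(back v1 [q])
[12] deliver 2→1 → ∅
[13] deliver 1→3 → N3(back v1 [q])
[14] deliver 3→1 → ∅
[15] timeout(3) → N3(back v2 [q])
[16] deliver 3→1 → N1(back v2 [q])
[17] deliver 1→3 → ∅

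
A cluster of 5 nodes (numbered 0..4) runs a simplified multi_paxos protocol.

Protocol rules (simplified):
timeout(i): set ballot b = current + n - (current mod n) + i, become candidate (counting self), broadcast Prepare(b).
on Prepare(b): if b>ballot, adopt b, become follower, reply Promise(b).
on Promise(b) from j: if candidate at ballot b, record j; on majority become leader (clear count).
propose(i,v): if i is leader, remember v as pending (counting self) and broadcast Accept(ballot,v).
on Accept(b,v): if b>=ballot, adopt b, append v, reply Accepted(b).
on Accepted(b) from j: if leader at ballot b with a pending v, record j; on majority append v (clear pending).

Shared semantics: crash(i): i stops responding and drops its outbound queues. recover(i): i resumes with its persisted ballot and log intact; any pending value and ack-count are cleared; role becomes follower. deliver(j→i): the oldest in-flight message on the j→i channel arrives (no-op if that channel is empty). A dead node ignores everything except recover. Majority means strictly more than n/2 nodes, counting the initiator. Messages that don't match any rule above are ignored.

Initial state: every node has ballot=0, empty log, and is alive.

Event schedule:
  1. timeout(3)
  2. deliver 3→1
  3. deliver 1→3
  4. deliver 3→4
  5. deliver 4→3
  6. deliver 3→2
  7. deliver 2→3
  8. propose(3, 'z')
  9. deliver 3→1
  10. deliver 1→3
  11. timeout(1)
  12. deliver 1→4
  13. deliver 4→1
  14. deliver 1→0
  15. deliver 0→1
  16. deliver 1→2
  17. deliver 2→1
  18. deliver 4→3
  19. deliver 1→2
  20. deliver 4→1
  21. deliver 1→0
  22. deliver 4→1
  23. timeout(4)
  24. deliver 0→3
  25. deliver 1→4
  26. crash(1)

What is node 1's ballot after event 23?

11

step 1 timeout(3): 3={cand,b=8,log=-}
step 2 deliver 3→1: 1={foll,b=8,log=-}
step 3 deliver 1→3: —
step 4 deliver 3→4: 4={foll,b=8,log=-}
step 5 deliver 4→3: 3={lead,b=8,log=-}
step 6 deliver 3→2: 2={foll,b=8,log=-}
step 7 deliver 2→3: —
step 8 propose(3,'z'): —
step 9 deliver 3→1: 1={foll,b=8,log=z}
step 10 deliver 1→3: —
step 11 timeout(1): 1={cand,b=11,log=z}
step 12 deliver 1→4: 4={foll,b=11,log=-}
step 13 deliver 4→1: —
step 14 deliver 1→0: 0={foll,b=11,log=-}
step 15 deliver 0→1: 1={lead,b=11,log=z}
step 16 deliver 1→2: 2={foll,b=11,log=-}
step 17 deliver 2→1: —
step 18 deliver 4→3: —
step 19 deliver 1→2: —
step 20 deliver 4→1: —
step 21 deliver 1→0: —
step 22 deliver 4→1: —
step 23 timeout(4): 4={cand,b=19,log=-}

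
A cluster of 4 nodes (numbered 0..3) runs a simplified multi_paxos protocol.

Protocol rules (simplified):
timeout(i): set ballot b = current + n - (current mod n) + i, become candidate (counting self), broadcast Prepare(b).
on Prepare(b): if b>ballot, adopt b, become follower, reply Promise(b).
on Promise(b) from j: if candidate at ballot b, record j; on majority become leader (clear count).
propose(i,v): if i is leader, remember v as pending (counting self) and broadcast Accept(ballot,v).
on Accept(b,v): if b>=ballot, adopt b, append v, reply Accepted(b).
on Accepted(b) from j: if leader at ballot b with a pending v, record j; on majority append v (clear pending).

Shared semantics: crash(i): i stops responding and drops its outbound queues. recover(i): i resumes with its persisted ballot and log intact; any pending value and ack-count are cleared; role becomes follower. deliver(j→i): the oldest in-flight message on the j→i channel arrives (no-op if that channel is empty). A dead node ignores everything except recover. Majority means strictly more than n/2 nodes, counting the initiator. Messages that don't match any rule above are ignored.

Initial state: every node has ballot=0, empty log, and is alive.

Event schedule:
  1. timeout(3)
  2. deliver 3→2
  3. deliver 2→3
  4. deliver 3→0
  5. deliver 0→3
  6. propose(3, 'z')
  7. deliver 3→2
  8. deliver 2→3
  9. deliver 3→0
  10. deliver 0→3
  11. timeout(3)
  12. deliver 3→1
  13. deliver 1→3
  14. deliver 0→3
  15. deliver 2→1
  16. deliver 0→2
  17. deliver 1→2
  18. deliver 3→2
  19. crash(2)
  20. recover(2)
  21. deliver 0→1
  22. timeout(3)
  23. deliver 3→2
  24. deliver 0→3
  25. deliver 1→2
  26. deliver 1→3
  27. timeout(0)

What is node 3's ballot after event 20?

[1] timeout(3) → N3(cand b7 [-])
[2] deliver 3→2 → N2(foll b7 [-])
[3] deliver 2→3 → ∅
[4] deliver 3→0 → N0(foll b7 [-])
[5] deliver 0→3 → N3(lead b7 [-])
[6] propose(3,'z') → ∅
[7] deliver 3→2 → N2(foll b7 [z])
[8] deliver 2→3 → ∅
[9] deliver 3→0 → N0(foll b7 [z])
[10] deliver 0→3 → N3(lead b7 [z])
[11] timeout(3) → N3(cand b11 [z])
[12] deliver 3→1 → N1(foll b7 [-])
[13] deliver 1→3 → ∅
[14] deliver 0→3 → ∅
[15] deliver 2→1 → ∅
[16] deliver 0→2 → ∅
[17] deliver 1→2 → ∅
[18] deliver 3→2 → N2(foll b11 [z])
[19] crash(2) → N2(✗foll b11 [z])
[20] recover(2) → N2(foll b11 [z])

11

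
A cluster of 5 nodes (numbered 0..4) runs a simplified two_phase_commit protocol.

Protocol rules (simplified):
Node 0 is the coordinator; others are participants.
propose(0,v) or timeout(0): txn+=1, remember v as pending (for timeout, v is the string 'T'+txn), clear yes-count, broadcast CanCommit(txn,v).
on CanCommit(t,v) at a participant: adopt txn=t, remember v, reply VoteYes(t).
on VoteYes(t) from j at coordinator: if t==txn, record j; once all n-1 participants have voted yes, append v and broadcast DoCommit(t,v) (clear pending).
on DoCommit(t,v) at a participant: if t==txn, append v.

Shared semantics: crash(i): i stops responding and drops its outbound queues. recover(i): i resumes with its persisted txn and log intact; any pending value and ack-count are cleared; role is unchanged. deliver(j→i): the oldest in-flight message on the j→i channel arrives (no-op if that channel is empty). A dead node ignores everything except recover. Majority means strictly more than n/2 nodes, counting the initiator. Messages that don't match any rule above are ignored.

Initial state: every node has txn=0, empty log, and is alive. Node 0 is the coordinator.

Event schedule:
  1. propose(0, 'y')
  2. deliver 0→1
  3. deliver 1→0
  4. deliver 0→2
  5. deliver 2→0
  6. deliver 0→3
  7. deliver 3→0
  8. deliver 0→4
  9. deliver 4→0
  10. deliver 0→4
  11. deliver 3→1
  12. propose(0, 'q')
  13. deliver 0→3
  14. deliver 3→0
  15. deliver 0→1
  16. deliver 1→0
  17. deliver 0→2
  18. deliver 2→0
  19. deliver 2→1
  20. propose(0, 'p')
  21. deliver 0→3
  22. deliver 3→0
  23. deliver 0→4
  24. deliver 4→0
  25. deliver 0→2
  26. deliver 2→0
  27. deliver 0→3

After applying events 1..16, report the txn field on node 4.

step 1 propose(0,'y'): 0={coor,t=1,log=-}
step 2 deliver 0→1: 1={part,t=1,log=-}
step 3 deliver 1→0: —
step 4 deliver 0→2: 2={part,t=1,log=-}
step 5 deliver 2→0: —
step 6 deliver 0→3: 3={part,t=1,log=-}
step 7 deliver 3→0: —
step 8 deliver 0→4: 4={part,t=1,log=-}
step 9 deliver 4→0: 0={coor,t=1,log=y}
step 10 deliver 0→4: 4={part,t=1,log=y}
step 11 deliver 3→1: —
step 12 propose(0,'q'): 0={coor,t=2,log=y}
step 13 deliver 0→3: 3={part,t=1,log=y}
step 14 deliver 3→0: —
step 15 deliver 0→1: 1={part,t=1,log=y}
step 16 deliver 1→0: —

1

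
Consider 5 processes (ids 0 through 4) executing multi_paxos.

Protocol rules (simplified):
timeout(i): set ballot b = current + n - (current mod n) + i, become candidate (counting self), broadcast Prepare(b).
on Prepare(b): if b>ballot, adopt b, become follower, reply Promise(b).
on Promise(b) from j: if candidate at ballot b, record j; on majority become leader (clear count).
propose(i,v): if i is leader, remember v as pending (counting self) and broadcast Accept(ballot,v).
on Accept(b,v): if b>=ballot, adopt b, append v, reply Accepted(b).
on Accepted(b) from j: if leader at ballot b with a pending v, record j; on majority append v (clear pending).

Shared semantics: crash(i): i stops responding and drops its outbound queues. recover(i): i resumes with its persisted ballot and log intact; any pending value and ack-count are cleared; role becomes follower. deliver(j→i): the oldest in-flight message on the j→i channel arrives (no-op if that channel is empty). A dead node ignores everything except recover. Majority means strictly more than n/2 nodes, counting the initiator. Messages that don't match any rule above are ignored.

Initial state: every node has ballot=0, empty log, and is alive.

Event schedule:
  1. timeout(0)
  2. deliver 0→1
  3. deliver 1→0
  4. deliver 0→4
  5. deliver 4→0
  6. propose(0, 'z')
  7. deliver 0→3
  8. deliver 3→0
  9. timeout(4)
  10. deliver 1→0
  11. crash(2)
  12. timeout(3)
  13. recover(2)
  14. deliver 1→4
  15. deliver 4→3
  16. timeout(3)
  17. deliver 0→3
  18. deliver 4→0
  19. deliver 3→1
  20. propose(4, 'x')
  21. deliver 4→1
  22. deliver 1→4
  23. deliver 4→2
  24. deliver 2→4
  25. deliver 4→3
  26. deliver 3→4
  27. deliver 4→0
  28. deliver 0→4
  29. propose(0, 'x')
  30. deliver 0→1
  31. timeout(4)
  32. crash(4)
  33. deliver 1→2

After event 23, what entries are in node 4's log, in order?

[1] timeout(0) → N0(cand b5 [-])
[2] deliver 0→1 → N1(foll b5 [-])
[3] deliver 1→0 → ∅
[4] deliver 0→4 → N4(foll b5 [-])
[5] deliver 4→0 → N0(lead b5 [-])
[6] propose(0,'z') → ∅
[7] deliver 0→3 → N3(foll b5 [-])
[8] deliver 3→0 → ∅
[9] timeout(4) → N4(cand b14 [-])
[10] deliver 1→0 → ∅
[11] crash(2) → N2(✗foll b0 [-])
[12] timeout(3) → N3(cand b13 [-])
[13] recover(2) → N2(foll b0 [-])
[14] deliver 1→4 → ∅
[15] deliver 4→3 → N3(foll b14 [-])
[16] timeout(3) → N3(cand b18 [-])
[17] deliver 0→3 → ∅
[18] deliver 4→0 → N0(foll b14 [-])
[19] deliver 3→1 → N1(foll b13 [-])
[20] propose(4,'x') → ∅
[21] deliver 4→1 → N1(foll b14 [-])
[22] deliver 1→4 → ∅
[23] deliver 4→2 → N2(foll b14 [-])

empty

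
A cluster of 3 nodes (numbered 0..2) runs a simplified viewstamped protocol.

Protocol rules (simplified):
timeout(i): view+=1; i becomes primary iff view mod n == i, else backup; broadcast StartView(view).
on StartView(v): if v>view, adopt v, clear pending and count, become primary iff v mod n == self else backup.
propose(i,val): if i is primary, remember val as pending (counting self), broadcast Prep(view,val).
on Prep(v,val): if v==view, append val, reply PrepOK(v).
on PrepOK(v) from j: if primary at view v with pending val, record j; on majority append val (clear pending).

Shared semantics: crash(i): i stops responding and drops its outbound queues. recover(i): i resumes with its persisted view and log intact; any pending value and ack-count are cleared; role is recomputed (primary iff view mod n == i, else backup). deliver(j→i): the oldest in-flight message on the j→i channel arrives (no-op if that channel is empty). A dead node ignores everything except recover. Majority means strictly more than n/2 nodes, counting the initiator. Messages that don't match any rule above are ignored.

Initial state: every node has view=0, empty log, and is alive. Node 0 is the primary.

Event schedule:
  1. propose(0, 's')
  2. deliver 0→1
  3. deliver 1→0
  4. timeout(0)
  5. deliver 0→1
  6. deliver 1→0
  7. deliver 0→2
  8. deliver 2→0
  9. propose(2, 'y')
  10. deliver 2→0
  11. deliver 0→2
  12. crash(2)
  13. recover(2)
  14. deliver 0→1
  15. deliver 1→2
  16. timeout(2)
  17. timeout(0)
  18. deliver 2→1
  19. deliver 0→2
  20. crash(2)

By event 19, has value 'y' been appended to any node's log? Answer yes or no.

no

e1 propose(0,'s'): ·
e2 deliver 0→1: 1[back,v=0,s]
e3 deliver 1→0: 0[prim,v=0,s]
e4 timeout(0): 0[back,v=1,s]
e5 deliver 0→1: 1[prim,v=1,s]
e6 deliver 1→0: ·
e7 deliver 0→2: 2[back,v=0,s]
e8 deliver 2→0: ·
e9 propose(2,'y'): ·
e10 deliver 2→0: ·
e11 deliver 0→2: 2[back,v=1,s]
e12 crash(2): 2[✗back,v=1,s]
e13 recover(2): 2[back,v=1,s]
e14 deliver 0→1: ·
e15 deliver 1→2: ·
e16 timeout(2): 2[prim,v=2,s]
e17 timeout(0): 0[back,v=2,s]
e18 deliver 2→1: 1[back,v=2,s]
e19 deliver 0→2: ·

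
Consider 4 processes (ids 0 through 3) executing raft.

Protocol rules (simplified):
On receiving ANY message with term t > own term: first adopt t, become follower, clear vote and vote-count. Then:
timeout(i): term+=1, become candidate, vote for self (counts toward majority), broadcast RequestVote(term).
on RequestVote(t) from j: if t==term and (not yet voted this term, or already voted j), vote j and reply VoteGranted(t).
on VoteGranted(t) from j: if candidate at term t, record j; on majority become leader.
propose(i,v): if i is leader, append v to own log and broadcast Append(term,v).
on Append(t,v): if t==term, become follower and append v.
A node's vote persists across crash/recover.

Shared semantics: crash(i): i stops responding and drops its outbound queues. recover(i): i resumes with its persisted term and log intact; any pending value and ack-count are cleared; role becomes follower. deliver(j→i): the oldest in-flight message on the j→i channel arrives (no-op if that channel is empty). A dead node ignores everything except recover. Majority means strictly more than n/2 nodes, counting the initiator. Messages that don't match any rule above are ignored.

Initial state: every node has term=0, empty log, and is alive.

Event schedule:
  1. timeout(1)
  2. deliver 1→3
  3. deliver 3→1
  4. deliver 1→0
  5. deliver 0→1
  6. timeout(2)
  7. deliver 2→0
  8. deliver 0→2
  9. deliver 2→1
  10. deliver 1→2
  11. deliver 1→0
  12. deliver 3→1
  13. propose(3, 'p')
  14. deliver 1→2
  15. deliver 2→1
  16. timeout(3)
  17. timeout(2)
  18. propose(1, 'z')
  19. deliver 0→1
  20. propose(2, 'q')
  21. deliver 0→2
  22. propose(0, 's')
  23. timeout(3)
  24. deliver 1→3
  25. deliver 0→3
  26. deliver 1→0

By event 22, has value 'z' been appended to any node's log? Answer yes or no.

yes

[1] timeout(1) → N1(cand t1 [-])
[2] deliver 1→3 → N3(foll t1 [-])
[3] deliver 3→1 → ∅
[4] deliver 1→0 → N0(foll t1 [-])
[5] deliver 0→1 → N1(lead t1 [-])
[6] timeout(2) → N2(cand t1 [-])
[7] deliver 2→0 → ∅
[8] deliver 0→2 → ∅
[9] deliver 2→1 → ∅
[10] deliver 1→2 → ∅
[11] deliver 1→0 → ∅
[12] deliver 3→1 → ∅
[13] propose(3,'p') → ∅
[14] deliver 1→2 → ∅
[15] deliver 2→1 → ∅
[16] timeout(3) → N3(cand t2 [-])
[17] timeout(2) → N2(cand t2 [-])
[18] propose(1,'z') → N1(lead t1 [z])
[19] deliver 0→1 → ∅
[20] propose(2,'q') → ∅
[21] deliver 0→2 → ∅
[22] propose(0,'s') → ∅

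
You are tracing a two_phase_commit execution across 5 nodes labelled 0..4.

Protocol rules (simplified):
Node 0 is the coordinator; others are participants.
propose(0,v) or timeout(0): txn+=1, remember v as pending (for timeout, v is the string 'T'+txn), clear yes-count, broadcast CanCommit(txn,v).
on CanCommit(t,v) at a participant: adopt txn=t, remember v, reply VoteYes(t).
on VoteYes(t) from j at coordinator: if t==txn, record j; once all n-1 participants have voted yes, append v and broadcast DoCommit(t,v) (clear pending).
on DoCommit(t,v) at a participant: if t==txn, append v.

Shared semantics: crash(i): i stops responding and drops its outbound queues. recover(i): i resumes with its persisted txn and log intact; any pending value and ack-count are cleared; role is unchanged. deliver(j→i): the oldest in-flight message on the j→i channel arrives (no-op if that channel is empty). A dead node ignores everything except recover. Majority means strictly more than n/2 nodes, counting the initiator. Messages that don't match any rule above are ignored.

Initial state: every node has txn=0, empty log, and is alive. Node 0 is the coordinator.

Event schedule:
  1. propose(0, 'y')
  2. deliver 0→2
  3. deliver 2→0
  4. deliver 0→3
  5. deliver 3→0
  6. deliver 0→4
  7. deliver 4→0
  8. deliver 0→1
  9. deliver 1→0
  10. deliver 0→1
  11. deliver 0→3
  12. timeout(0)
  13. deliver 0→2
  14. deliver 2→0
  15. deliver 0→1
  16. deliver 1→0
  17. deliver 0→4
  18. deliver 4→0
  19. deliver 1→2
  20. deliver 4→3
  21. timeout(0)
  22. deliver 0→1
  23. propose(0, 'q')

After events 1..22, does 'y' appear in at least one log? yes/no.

yes

step 1 propose(0,'y'): 0={coor,t=1,log=-}
step 2 deliver 0→2: 2={part,t=1,log=-}
step 3 deliver 2→0: —
step 4 deliver 0→3: 3={part,t=1,log=-}
step 5 deliver 3→0: —
step 6 deliver 0→4: 4={part,t=1,log=-}
step 7 deliver 4→0: —
step 8 deliver 0→1: 1={part,t=1,log=-}
step 9 deliver 1→0: 0={coor,t=1,log=y}
step 10 deliver 0→1: 1={part,t=1,log=y}
step 11 deliver 0→3: 3={part,t=1,log=y}
step 12 timeout(0): 0={coor,t=2,log=y}
step 13 deliver 0→2: 2={part,t=1,log=y}
step 14 deliver 2→0: —
step 15 deliver 0→1: 1={part,t=2,log=y}
step 16 deliver 1→0: —
step 17 deliver 0→4: 4={part,t=1,log=y}
step 18 deliver 4→0: —
step 19 deliver 1→2: —
step 20 deliver 4→3: —
step 21 timeout(0): 0={coor,t=3,log=y}
step 22 deliver 0→1: 1={part,t=3,log=y}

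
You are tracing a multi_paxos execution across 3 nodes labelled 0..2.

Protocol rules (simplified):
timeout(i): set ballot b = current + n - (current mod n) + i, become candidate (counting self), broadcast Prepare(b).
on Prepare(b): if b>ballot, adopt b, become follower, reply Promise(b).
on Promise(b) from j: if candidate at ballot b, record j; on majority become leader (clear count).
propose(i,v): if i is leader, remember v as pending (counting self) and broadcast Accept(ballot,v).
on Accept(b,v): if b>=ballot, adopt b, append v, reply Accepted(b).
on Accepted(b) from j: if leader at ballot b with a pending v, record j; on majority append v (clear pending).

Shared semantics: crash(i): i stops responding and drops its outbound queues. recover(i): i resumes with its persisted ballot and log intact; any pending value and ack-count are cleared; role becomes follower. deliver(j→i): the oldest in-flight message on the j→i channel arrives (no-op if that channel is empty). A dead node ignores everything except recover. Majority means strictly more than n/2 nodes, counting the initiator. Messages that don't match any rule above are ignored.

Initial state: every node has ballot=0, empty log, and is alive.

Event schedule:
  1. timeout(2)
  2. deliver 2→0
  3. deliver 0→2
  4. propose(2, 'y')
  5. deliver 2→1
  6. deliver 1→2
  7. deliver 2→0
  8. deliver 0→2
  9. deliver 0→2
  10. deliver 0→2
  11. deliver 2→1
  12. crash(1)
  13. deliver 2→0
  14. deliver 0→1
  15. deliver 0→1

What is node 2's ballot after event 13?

after 1 — timeout(2): n2:cand/b5/[-]
after 2 — deliver 2→0: n0:foll/b5/[-]
after 3 — deliver 0→2: n2:lead/b5/[-]
after 4 — propose(2,'y'): ·
after 5 — deliver 2→1: n1:foll/b5/[-]
after 6 — deliver 1→2: ·
after 7 — deliver 2→0: n0:foll/b5/[y]
after 8 — deliver 0→2: n2:lead/b5/[y]
after 9 — deliver 0→2: ·
after 10 — deliver 0→2: ·
after 11 — deliver 2→1: n1:foll/b5/[y]
after 12 — crash(1): n1:✗foll/b5/[y]
after 13 — deliver 2→0: ·

5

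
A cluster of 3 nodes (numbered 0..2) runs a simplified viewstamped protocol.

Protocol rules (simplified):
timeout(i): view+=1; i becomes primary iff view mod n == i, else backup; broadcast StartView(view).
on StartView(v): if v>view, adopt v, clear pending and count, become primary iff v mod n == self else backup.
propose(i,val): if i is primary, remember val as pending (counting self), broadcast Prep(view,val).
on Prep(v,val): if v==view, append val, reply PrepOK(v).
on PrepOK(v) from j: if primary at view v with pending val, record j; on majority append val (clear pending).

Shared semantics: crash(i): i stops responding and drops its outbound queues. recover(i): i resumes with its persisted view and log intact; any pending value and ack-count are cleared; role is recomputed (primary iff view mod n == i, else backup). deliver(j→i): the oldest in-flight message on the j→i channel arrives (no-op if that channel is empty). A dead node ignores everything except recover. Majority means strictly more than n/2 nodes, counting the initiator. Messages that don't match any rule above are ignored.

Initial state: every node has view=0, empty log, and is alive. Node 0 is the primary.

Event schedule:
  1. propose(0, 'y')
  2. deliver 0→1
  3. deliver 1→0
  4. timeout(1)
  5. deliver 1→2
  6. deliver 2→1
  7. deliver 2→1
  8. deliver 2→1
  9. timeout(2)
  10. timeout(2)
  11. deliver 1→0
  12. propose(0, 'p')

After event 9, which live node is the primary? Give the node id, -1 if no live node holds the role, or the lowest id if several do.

0

1. propose(0,'y'):  nop
2. deliver 0→1:  <1:back v0 y>
3. deliver 1→0:  <0:prim v0 y>
4. timeout(1):  <1:prim v1 y>
5. deliver 1→2:  <2:back v1 ->
6. deliver 2→1:  nop
7. deliver 2→1:  nop
8. deliver 2→1:  nop
9. timeout(2):  <2:prim v2 ->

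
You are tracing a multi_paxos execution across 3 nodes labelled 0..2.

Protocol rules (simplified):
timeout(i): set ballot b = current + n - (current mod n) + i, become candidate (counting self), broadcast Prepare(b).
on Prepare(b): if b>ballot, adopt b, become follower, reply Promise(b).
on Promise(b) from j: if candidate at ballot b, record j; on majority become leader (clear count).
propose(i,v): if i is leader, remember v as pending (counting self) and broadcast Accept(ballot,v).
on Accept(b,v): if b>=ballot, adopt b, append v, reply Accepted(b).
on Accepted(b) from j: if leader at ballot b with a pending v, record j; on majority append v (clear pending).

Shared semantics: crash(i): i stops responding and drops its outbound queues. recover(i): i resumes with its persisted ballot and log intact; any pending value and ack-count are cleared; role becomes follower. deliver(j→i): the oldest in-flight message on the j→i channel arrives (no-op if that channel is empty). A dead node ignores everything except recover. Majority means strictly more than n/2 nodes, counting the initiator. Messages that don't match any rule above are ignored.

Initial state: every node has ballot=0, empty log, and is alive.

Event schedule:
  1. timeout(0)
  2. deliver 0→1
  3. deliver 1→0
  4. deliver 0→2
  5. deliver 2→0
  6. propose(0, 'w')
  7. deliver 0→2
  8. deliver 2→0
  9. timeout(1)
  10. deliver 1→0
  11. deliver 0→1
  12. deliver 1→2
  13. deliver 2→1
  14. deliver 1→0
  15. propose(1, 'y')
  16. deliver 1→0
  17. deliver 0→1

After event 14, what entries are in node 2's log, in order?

step 1 timeout(0): 0={cand,b=3,log=-}
step 2 deliver 0→1: 1={foll,b=3,log=-}
step 3 deliver 1→0: 0={lead,b=3,log=-}
step 4 deliver 0→2: 2={foll,b=3,log=-}
step 5 deliver 2→0: —
step 6 propose(0,'w'): —
step 7 deliver 0→2: 2={foll,b=3,log=w}
step 8 deliver 2→0: 0={lead,b=3,log=w}
step 9 timeout(1): 1={cand,b=7,log=-}
step 10 deliver 1→0: 0={foll,b=7,log=w}
step 11 deliver 0→1: —
step 12 deliver 1→2: 2={foll,b=7,log=w}
step 13 deliver 2→1: 1={lead,b=7,log=-}
step 14 deliver 1→0: —

w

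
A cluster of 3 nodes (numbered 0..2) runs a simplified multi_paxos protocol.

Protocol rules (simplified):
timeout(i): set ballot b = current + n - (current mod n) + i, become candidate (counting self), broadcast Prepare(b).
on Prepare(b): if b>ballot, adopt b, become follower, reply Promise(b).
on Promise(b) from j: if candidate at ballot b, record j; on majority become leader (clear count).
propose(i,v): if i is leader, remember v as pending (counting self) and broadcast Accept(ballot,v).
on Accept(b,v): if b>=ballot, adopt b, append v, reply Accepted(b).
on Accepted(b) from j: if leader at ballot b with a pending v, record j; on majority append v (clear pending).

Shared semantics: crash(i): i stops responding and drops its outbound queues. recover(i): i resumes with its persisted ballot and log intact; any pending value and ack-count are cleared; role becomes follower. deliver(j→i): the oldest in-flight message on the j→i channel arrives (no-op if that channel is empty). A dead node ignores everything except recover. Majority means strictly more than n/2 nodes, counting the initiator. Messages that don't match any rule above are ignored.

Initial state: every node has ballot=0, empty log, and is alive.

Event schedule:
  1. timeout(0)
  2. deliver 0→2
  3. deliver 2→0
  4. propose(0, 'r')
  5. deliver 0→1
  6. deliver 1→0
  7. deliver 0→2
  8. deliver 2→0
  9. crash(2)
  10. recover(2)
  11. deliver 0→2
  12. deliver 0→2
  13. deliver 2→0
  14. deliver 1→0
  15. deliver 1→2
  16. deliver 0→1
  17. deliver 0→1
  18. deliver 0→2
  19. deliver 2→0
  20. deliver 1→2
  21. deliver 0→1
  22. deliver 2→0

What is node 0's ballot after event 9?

1. timeout(0):  <0:cand b3 ->
2. deliver 0→2:  <2:foll b3 ->
3. deliver 2→0:  <0:lead b3 ->
4. propose(0,'r'):  nop
5. deliver 0→1:  <1:foll b3 ->
6. deliver 1→0:  nop
7. deliver 0→2:  <2:foll b3 r>
8. deliver 2→0:  <0:lead b3 r>
9. crash(2):  <2:✗foll b3 r>

3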